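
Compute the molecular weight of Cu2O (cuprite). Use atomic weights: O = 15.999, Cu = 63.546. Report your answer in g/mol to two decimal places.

The formula mass is the sum 2×63.546 + 1×15.999.

143.09 g/mol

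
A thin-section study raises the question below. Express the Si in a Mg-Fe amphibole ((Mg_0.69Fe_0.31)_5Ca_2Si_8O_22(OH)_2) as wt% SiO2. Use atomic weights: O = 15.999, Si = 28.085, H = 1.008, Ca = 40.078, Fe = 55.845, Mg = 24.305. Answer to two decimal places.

M((Mg_0.69Fe_0.31)_5Ca_2Si_8O_22(OH)_2) = 861.240 g/mol; M(SiO2) = 60.083 g/mol.
Moles SiO2 per formula unit = 8 Si ÷ 1 = 8.0000.
SiO2 fraction = (8.0000 × 60.083) / 861.240 = 480.664/861.240 = 0.5581.

55.81 wt%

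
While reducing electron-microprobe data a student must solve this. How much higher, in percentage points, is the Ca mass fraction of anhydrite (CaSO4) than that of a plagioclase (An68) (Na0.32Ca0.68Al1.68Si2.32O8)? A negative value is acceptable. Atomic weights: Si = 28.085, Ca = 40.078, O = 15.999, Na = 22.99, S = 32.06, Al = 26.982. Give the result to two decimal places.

19.46 percentage points

Ca in CaSO4: molar mass 136.134 g/mol; 1×40.078 = 40.078 g → 29.44 wt%.
Ca in Na0.32Ca0.68Al1.68Si2.32O8: molar mass 273.089 g/mol; 0.68×40.078 = 27.253 g → 9.98 wt%.
Difference = 29.44 − 9.98 = 19.46 percentage points.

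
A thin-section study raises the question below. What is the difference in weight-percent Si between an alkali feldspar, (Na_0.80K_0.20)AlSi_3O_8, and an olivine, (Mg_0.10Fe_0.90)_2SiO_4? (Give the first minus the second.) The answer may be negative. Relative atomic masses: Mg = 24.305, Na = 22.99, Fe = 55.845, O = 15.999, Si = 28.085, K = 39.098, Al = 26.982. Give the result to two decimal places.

First mineral: 84.255 g Si in 265.441 g formula = 31.74 wt% Si.
Second mineral: 28.085 g Si in 197.463 g formula = 14.22 wt% Si.
31.74% − 14.22% gives a difference of 17.52 percentage points.

17.52 percentage points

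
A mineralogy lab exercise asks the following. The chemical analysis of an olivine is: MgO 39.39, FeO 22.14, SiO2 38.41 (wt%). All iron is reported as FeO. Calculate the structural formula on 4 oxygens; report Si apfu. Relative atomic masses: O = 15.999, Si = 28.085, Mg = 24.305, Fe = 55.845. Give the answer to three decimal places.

MgO: 39.39/40.304 = 0.97732 mol → 0.97732 mol Mg, 0.97732 mol O.
FeO: 22.14/71.844 = 0.30817 mol → 0.30817 mol Fe, 0.30817 mol O.
SiO2: 38.41/60.083 = 0.63928 mol → 0.63928 mol Si, 1.27856 mol O.
Total oxygen = 2.56405 mol. Normalization factor = 4/2.56405 = 1.56003.
Si per 4 O = 0.63928 × 1.56003 = 0.997.

0.997 Si apfu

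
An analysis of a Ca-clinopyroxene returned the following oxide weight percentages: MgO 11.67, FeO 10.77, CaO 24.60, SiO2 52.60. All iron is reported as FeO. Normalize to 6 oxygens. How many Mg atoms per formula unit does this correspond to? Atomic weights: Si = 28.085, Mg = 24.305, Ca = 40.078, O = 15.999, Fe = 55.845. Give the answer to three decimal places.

0.661 Mg apfu

11.67 wt% MgO ÷ 40.304 g/mol = 0.28955 mol, giving 0.28955 Mg and 0.28955 O.
10.77 wt% FeO ÷ 71.844 g/mol = 0.14991 mol, giving 0.14991 Fe and 0.14991 O.
24.60 wt% CaO ÷ 56.077 g/mol = 0.43868 mol, giving 0.43868 Ca and 0.43868 O.
52.60 wt% SiO2 ÷ 60.083 g/mol = 0.87546 mol, giving 0.87546 Si and 1.75092 O.
Oxygen sums to 2.62906; scaling by 6/2.62906 = 2.28218 puts the formula on 6 O.
Mg: 0.28955 × 2.28218 = 0.661 atoms per formula unit.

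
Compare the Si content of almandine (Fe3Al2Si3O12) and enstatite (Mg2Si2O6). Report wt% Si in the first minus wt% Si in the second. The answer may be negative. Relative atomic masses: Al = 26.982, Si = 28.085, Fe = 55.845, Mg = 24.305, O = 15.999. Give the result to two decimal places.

-11.05 percentage points

First mineral: 84.255 g Si in 497.742 g formula = 16.93 wt% Si.
Second mineral: 56.170 g Si in 200.774 g formula = 27.98 wt% Si.
16.93% − 27.98% gives a difference of -11.05 percentage points.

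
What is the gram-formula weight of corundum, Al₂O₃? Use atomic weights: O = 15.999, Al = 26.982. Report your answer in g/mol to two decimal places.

The formula mass is the sum 2*26.982 + 3*15.999.

101.96 g/mol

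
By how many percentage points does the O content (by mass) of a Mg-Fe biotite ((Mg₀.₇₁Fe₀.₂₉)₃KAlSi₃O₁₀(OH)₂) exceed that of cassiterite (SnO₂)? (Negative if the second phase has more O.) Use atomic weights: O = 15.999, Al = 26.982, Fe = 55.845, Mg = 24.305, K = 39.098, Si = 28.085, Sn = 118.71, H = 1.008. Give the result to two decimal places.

First mineral: 191.988 g O in 444.694 g formula = 43.17 wt% O.
Second mineral: 31.998 g O in 150.708 g formula = 21.23 wt% O.
43.17% − 21.23% gives a difference of 21.94 percentage points.

21.94 percentage points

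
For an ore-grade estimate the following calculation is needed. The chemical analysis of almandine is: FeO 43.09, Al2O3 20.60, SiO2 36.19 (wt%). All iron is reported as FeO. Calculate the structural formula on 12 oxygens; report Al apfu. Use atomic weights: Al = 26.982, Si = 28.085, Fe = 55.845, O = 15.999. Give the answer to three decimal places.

2.012 Al apfu

43.09 wt% FeO ÷ 71.844 g/mol = 0.59977 mol, giving 0.59977 Fe and 0.59977 O.
20.60 wt% Al2O3 ÷ 101.961 g/mol = 0.20204 mol, giving 0.40408 Al and 0.60612 O.
36.19 wt% SiO2 ÷ 60.083 g/mol = 0.60233 mol, giving 0.60233 Si and 1.20466 O.
Oxygen sums to 2.41055; scaling by 12/2.41055 = 4.97812 puts the formula on 12 O.
Al: 0.40408 × 4.97812 = 2.012 atoms per formula unit.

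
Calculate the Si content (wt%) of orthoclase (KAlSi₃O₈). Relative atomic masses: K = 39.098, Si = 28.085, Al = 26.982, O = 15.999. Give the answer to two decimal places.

Molar mass of KAlSi₃O₈: 1×39.098 + 1×26.982 + 3×28.085 + 8×15.999 = 278.327 g/mol.
Mass of Si per formula unit: 3 × 28.085 = 84.255 g.
Weight fraction Si = 84.255 / 278.327 = 0.3027.

30.27 wt%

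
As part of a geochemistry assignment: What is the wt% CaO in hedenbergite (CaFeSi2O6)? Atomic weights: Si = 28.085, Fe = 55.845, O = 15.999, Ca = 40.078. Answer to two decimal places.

22.60 wt%

M(CaFeSi2O6) = 248.087 g/mol; M(CaO) = 56.077 g/mol.
Moles CaO per formula unit = 1 Ca ÷ 1 = 1.0000.
CaO fraction = (1.0000 × 56.077) / 248.087 = 56.077/248.087 = 0.2260.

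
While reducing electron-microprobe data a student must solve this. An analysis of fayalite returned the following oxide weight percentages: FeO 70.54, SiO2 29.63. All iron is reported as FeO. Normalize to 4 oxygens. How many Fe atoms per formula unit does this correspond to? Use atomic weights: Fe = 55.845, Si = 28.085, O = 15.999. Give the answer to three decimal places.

1.995 Fe apfu

70.54 wt% FeO ÷ 71.844 g/mol = 0.98185 mol, giving 0.98185 Fe and 0.98185 O.
29.63 wt% SiO2 ÷ 60.083 g/mol = 0.49315 mol, giving 0.49315 Si and 0.98630 O.
Oxygen sums to 1.96815; scaling by 4/1.96815 = 2.03237 puts the formula on 4 O.
Fe: 0.98185 × 2.03237 = 1.995 atoms per formula unit.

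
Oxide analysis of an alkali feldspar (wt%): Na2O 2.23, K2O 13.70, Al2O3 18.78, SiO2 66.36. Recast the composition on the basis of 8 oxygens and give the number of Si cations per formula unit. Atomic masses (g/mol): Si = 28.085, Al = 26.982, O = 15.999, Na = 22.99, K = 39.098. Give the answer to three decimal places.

Na2O: 2.23/61.979 = 0.03598 mol → 0.07196 mol Na, 0.03598 mol O.
K2O: 13.70/94.195 = 0.14544 mol → 0.29088 mol K, 0.14544 mol O.
Al2O3: 18.78/101.961 = 0.18419 mol → 0.36838 mol Al, 0.55257 mol O.
SiO2: 66.36/60.083 = 1.10447 mol → 1.10447 mol Si, 2.20894 mol O.
Total oxygen = 2.94293 mol. Normalization factor = 8/2.94293 = 2.71838.
Si per 8 O = 1.10447 × 2.71838 = 3.002.

3.002 Si apfu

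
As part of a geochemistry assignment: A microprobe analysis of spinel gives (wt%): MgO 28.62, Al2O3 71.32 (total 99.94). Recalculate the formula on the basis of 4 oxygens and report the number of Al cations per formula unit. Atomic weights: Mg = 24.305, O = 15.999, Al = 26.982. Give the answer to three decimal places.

MgO: 28.62/40.304 = 0.71010 mol → 0.71010 mol Mg, 0.71010 mol O.
Al2O3: 71.32/101.961 = 0.69948 mol → 1.39896 mol Al, 2.09844 mol O.
Total oxygen = 2.80854 mol. Normalization factor = 4/2.80854 = 1.42423.
Al per 4 O = 1.39896 × 1.42423 = 1.992.

1.992 Al apfu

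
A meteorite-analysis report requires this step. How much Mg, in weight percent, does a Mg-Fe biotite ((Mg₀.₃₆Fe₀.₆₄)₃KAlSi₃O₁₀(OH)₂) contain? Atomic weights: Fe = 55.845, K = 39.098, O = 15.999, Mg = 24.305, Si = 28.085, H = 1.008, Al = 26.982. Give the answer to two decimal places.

5.49 weight percent

Formula mass = 1.08×24.305 + 1.92×55.845 + 1×39.098 + 1×26.982 + 3×28.085 + 12×15.999 + 2×1.008 = 477.811 g/mol, of which 26.249 g is Mg.
So Mg makes up 26.249/477.811 = 0.0549 of the mass, i.e. 5.49%.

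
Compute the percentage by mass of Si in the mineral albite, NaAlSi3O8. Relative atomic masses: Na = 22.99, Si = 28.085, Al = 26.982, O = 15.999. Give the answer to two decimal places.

32.13 weight percent

Formula mass = 1×22.99 + 1×26.982 + 3×28.085 + 8×15.999 = 262.219 g/mol, of which 84.255 g is Si.
So Si makes up 84.255/262.219 = 0.3213 of the mass, i.e. 32.13%.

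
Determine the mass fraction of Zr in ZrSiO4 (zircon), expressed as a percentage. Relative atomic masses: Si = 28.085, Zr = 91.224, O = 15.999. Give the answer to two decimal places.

49.77 wt%

Molar mass of ZrSiO4: 1*91.224 + 1*28.085 + 4*15.999 = 183.305 g/mol.
Mass of Zr per formula unit: 1 × 91.224 = 91.224 g.
Weight fraction Zr = 91.224 / 183.305 = 0.4977.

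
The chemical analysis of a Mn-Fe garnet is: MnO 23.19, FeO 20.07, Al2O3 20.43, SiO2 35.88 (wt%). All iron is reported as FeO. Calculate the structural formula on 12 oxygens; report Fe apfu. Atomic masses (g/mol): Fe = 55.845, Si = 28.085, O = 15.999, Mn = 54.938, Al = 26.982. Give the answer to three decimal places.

23.19 wt% MnO ÷ 70.937 g/mol = 0.32691 mol, giving 0.32691 Mn and 0.32691 O.
20.07 wt% FeO ÷ 71.844 g/mol = 0.27936 mol, giving 0.27936 Fe and 0.27936 O.
20.43 wt% Al2O3 ÷ 101.961 g/mol = 0.20037 mol, giving 0.40074 Al and 0.60111 O.
35.88 wt% SiO2 ÷ 60.083 g/mol = 0.59717 mol, giving 0.59717 Si and 1.19434 O.
Oxygen sums to 2.40172; scaling by 12/2.40172 = 4.99642 puts the formula on 12 O.
Fe: 0.27936 × 4.99642 = 1.396 atoms per formula unit.

1.396 Fe apfu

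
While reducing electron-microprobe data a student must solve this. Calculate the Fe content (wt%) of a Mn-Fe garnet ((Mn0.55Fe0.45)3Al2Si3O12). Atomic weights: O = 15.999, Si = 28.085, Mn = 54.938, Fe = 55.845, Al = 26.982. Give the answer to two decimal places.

M((Mn0.55Fe0.45)3Al2Si3O12) = 496.245 g/mol.
Fe contributes 1.35 × 55.845 = 75.391 g per mole.
75.391/496.245 = 0.1519 → 15.19%.

15.19 wt%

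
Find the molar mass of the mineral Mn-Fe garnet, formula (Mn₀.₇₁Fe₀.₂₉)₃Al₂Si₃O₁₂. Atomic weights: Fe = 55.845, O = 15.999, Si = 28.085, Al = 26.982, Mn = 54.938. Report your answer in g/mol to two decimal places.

M = 2.13×54.938 + 0.87×55.845 + 2×26.982 + 3×28.085 + 12×15.999

495.81 g/mol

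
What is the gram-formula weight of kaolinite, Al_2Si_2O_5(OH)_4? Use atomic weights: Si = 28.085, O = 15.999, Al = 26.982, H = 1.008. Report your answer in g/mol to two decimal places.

258.16 g/mol

The formula mass is the sum 2×26.982 + 2×28.085 + 9×15.999 + 4×1.008.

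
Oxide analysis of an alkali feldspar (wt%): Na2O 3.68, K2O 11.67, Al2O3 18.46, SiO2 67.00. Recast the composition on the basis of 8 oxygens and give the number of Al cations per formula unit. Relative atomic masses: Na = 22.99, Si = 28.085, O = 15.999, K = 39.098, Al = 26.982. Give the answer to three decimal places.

0.980 Al apfu

Na2O: 3.68/61.979 = 0.05937 mol → 0.11874 mol Na, 0.05937 mol O.
K2O: 11.67/94.195 = 0.12389 mol → 0.24778 mol K, 0.12389 mol O.
Al2O3: 18.46/101.961 = 0.18105 mol → 0.36210 mol Al, 0.54315 mol O.
SiO2: 67.00/60.083 = 1.11512 mol → 1.11512 mol Si, 2.23024 mol O.
Total oxygen = 2.95665 mol. Normalization factor = 8/2.95665 = 2.70576.
Al per 8 O = 0.36210 × 2.70576 = 0.980.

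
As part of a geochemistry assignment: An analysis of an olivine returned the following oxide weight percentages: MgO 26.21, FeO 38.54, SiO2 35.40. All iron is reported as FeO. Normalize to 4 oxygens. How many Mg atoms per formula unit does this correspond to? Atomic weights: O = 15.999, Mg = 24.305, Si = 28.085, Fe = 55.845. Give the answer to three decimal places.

1.100 Mg apfu

26.21 wt% MgO ÷ 40.304 g/mol = 0.65031 mol, giving 0.65031 Mg and 0.65031 O.
38.54 wt% FeO ÷ 71.844 g/mol = 0.53644 mol, giving 0.53644 Fe and 0.53644 O.
35.40 wt% SiO2 ÷ 60.083 g/mol = 0.58918 mol, giving 0.58918 Si and 1.17836 O.
Oxygen sums to 2.36511; scaling by 4/2.36511 = 1.69125 puts the formula on 4 O.
Mg: 0.65031 × 1.69125 = 1.100 atoms per formula unit.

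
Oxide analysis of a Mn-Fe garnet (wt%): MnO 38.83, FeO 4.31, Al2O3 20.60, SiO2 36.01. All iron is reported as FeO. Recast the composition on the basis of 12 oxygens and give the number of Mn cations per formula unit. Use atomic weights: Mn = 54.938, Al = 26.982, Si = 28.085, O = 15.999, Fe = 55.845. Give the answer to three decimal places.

38.83 wt% MnO ÷ 70.937 g/mol = 0.54739 mol, giving 0.54739 Mn and 0.54739 O.
4.31 wt% FeO ÷ 71.844 g/mol = 0.05999 mol, giving 0.05999 Fe and 0.05999 O.
20.60 wt% Al2O3 ÷ 101.961 g/mol = 0.20204 mol, giving 0.40408 Al and 0.60612 O.
36.01 wt% SiO2 ÷ 60.083 g/mol = 0.59934 mol, giving 0.59934 Si and 1.19868 O.
Oxygen sums to 2.41218; scaling by 12/2.41218 = 4.97475 puts the formula on 12 O.
Mn: 0.54739 × 4.97475 = 2.723 atoms per formula unit.

2.723 Mn apfu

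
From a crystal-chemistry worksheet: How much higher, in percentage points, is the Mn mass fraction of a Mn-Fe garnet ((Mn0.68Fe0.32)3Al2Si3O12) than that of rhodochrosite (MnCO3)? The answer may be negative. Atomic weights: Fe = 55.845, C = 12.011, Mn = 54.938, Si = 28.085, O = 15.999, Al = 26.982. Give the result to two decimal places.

-25.19 percentage points

Mn in (Mn0.68Fe0.32)3Al2Si3O12: molar mass 495.892 g/mol; 2.04×54.938 = 112.074 g → 22.60 wt%.
Mn in MnCO3: molar mass 114.946 g/mol; 1×54.938 = 54.938 g → 47.79 wt%.
Difference = 22.60 − 47.79 = -25.19 percentage points.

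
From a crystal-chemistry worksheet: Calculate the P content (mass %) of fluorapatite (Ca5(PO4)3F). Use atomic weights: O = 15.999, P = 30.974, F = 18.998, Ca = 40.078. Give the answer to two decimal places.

18.43 mass %

Molar mass of Ca5(PO4)3F: 5×40.078 + 3×30.974 + 12×15.999 + 1×18.998 = 504.298 g/mol.
Mass of P per formula unit: 3 × 30.974 = 92.922 g.
Weight fraction P = 92.922 / 504.298 = 0.1843.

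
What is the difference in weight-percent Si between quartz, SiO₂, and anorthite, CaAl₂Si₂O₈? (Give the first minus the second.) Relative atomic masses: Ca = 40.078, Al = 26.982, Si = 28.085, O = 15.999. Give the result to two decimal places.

First mineral: 28.085 g Si in 60.083 g formula = 46.74 wt% Si.
Second mineral: 56.170 g Si in 278.204 g formula = 20.19 wt% Si.
46.74% − 20.19% gives a difference of 26.55 percentage points.

26.55 percentage points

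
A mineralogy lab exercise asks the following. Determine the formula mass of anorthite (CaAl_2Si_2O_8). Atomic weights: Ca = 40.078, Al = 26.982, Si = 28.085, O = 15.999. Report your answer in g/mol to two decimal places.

M = 1×40.078 + 2×26.982 + 2×28.085 + 8×15.999

278.20 g/mol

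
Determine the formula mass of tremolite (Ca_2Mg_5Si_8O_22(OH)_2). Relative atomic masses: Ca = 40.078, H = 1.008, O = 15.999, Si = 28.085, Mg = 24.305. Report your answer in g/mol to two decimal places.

The formula mass is the sum 2·40.078 + 5·24.305 + 8·28.085 + 24·15.999 + 2·1.008.

812.35 g/mol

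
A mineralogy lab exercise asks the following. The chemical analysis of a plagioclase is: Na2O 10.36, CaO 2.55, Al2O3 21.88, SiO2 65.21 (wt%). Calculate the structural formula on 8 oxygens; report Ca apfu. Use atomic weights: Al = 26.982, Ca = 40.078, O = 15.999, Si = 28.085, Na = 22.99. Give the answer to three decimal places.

10.36 wt% Na2O ÷ 61.979 g/mol = 0.16715 mol, giving 0.33430 Na and 0.16715 O.
2.55 wt% CaO ÷ 56.077 g/mol = 0.04547 mol, giving 0.04547 Ca and 0.04547 O.
21.88 wt% Al2O3 ÷ 101.961 g/mol = 0.21459 mol, giving 0.42918 Al and 0.64377 O.
65.21 wt% SiO2 ÷ 60.083 g/mol = 1.08533 mol, giving 1.08533 Si and 2.17066 O.
Oxygen sums to 3.02705; scaling by 8/3.02705 = 2.64284 puts the formula on 8 O.
Ca: 0.04547 × 2.64284 = 0.120 atoms per formula unit.

0.120 Ca apfu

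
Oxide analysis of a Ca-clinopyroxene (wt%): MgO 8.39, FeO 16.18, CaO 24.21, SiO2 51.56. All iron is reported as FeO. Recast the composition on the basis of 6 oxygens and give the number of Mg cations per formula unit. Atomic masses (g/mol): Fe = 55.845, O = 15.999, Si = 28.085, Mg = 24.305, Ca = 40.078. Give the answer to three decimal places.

0.484 Mg apfu

8.39 wt% MgO ÷ 40.304 g/mol = 0.20817 mol, giving 0.20817 Mg and 0.20817 O.
16.18 wt% FeO ÷ 71.844 g/mol = 0.22521 mol, giving 0.22521 Fe and 0.22521 O.
24.21 wt% CaO ÷ 56.077 g/mol = 0.43173 mol, giving 0.43173 Ca and 0.43173 O.
51.56 wt% SiO2 ÷ 60.083 g/mol = 0.85815 mol, giving 0.85815 Si and 1.71630 O.
Oxygen sums to 2.58141; scaling by 6/2.58141 = 2.32431 puts the formula on 6 O.
Mg: 0.20817 × 2.32431 = 0.484 atoms per formula unit.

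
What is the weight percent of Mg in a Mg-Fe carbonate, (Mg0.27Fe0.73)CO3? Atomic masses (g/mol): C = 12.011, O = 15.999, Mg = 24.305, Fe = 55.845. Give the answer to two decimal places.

M((Mg0.27Fe0.73)CO3) = 107.337 g/mol.
Mg contributes 0.27 × 24.305 = 6.562 g per mole.
6.562/107.337 = 0.0611 → 6.11%.

6.11 weight percent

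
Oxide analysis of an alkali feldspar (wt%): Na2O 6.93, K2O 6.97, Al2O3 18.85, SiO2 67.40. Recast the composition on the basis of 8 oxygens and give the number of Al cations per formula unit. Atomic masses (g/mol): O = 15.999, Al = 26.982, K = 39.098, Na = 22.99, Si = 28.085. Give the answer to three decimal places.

6.93 wt% Na2O ÷ 61.979 g/mol = 0.11181 mol, giving 0.22362 Na and 0.11181 O.
6.97 wt% K2O ÷ 94.195 g/mol = 0.07400 mol, giving 0.14800 K and 0.07400 O.
18.85 wt% Al2O3 ÷ 101.961 g/mol = 0.18487 mol, giving 0.36974 Al and 0.55461 O.
67.40 wt% SiO2 ÷ 60.083 g/mol = 1.12178 mol, giving 1.12178 Si and 2.24356 O.
Oxygen sums to 2.98398; scaling by 8/2.98398 = 2.68098 puts the formula on 8 O.
Al: 0.36974 × 2.68098 = 0.991 atoms per formula unit.

0.991 Al apfu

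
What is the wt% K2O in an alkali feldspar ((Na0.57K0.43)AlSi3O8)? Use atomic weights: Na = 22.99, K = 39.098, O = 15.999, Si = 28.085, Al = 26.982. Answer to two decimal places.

M((Na0.57K0.43)AlSi3O8) = 269.145 g/mol; M(K2O) = 94.195 g/mol.
Moles K2O per formula unit = 0.43 K ÷ 2 = 0.2150.
K2O fraction = (0.2150 × 94.195) / 269.145 = 20.252/269.145 = 0.0752.

7.52 wt%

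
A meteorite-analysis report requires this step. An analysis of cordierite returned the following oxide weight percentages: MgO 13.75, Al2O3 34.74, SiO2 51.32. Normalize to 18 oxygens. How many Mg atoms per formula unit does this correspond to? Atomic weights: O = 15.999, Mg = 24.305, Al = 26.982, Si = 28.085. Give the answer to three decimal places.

MgO (M=40.304): mol = 0.34116; Mg = 0.34116, O = 0.34116.
Al2O3 (M=101.961): mol = 0.34072; Al = 0.68144, O = 1.02216.
SiO2 (M=60.083): mol = 0.85415; Si = 0.85415, O = 1.70830.
ΣO = 3.07162; factor = 18/ΣO = 5.86010.
Mg apfu = 0.34116 × 5.86010 = 1.999.

1.999 Mg apfu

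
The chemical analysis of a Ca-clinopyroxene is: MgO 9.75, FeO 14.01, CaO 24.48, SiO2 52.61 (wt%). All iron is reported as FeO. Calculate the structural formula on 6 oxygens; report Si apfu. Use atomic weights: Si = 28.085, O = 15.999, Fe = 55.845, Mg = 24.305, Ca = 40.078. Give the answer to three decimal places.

9.75 wt% MgO ÷ 40.304 g/mol = 0.24191 mol, giving 0.24191 Mg and 0.24191 O.
14.01 wt% FeO ÷ 71.844 g/mol = 0.19501 mol, giving 0.19501 Fe and 0.19501 O.
24.48 wt% CaO ÷ 56.077 g/mol = 0.43654 mol, giving 0.43654 Ca and 0.43654 O.
52.61 wt% SiO2 ÷ 60.083 g/mol = 0.87562 mol, giving 0.87562 Si and 1.75124 O.
Oxygen sums to 2.62470; scaling by 6/2.62470 = 2.28598 puts the formula on 6 O.
Si: 0.87562 × 2.28598 = 2.002 atoms per formula unit.

2.002 Si apfu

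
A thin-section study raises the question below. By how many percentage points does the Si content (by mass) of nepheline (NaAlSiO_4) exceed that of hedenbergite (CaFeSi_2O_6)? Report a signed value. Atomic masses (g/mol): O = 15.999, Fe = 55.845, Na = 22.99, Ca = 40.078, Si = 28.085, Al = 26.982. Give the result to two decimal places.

First mineral: 28.085 g Si in 142.053 g formula = 19.77 wt% Si.
Second mineral: 56.170 g Si in 248.087 g formula = 22.64 wt% Si.
19.77% − 22.64% gives a difference of -2.87 percentage points.

-2.87 percentage points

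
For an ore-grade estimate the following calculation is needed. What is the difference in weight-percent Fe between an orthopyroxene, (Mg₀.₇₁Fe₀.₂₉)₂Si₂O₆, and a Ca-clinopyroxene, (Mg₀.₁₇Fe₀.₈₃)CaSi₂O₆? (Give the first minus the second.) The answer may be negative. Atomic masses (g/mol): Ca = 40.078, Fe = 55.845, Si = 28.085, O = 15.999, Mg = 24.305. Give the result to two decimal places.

-4.31 percentage points

First mineral: 32.390 g Fe in 219.067 g formula = 14.79 wt% Fe.
Second mineral: 46.351 g Fe in 242.725 g formula = 19.10 wt% Fe.
14.79% − 19.10% gives a difference of -4.31 percentage points.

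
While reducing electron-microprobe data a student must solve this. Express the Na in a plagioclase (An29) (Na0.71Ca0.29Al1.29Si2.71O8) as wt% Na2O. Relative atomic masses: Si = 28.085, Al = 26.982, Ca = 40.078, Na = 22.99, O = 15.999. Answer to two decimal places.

M(Na0.71Ca0.29Al1.29Si2.71O8) = 266.855 g/mol; M(Na2O) = 61.979 g/mol.
Moles Na2O per formula unit = 0.71 Na ÷ 2 = 0.3550.
Na2O fraction = (0.3550 × 61.979) / 266.855 = 22.003/266.855 = 0.0825.

8.25 wt%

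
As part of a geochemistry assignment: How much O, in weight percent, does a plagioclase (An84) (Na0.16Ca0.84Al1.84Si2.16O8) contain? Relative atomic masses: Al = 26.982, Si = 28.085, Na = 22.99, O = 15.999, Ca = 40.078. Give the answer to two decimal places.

Molar mass of Na0.16Ca0.84Al1.84Si2.16O8: 0.16·22.99 + 0.84·40.078 + 1.84·26.982 + 2.16·28.085 + 8·15.999 = 275.646 g/mol.
Mass of O per formula unit: 8 × 15.999 = 127.992 g.
Weight fraction O = 127.992 / 275.646 = 0.4643.

46.43 weight percent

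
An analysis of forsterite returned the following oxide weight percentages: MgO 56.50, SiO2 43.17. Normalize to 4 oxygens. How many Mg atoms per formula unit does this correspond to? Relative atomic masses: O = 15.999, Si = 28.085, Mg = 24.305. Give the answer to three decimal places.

MgO (M=40.304): mol = 1.40185; Mg = 1.40185, O = 1.40185.
SiO2 (M=60.083): mol = 0.71851; Si = 0.71851, O = 1.43702.
ΣO = 2.83887; factor = 4/ΣO = 1.40901.
Mg apfu = 1.40185 × 1.40901 = 1.975.

1.975 Mg apfu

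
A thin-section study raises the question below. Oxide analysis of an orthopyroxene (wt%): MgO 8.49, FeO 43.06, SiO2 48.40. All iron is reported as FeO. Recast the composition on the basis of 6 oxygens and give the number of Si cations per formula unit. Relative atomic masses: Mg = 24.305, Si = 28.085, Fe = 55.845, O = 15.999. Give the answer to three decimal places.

1.996 Si apfu

MgO: 8.49/40.304 = 0.21065 mol → 0.21065 mol Mg, 0.21065 mol O.
FeO: 43.06/71.844 = 0.59935 mol → 0.59935 mol Fe, 0.59935 mol O.
SiO2: 48.40/60.083 = 0.80555 mol → 0.80555 mol Si, 1.61110 mol O.
Total oxygen = 2.42110 mol. Normalization factor = 6/2.42110 = 2.47821.
Si per 6 O = 0.80555 × 2.47821 = 1.996.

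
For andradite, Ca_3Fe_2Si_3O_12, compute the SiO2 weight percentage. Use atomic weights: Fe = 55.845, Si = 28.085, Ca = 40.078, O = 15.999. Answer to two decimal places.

Molar mass of Ca_3Fe_2Si_3O_12 = 3*40.078 + 2*55.845 + 3*28.085 + 12*15.999 = 508.167 g/mol.
Each formula unit contains 3 Si, equivalent to 3/1 = 3.0000 mol SiO2.
M(SiO2) = 1×28.085 + 2×15.999 = 60.083 g/mol.
Mass of SiO2 per formula unit = 3.0000 × 60.083 = 180.249 g.
SiO2 wt% = 180.249 / 508.167 × 100 = 35.47%.

35.47 wt%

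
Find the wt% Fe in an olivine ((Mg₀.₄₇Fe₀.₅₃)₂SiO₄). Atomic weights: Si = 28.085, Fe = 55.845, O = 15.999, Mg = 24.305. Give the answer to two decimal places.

34.00 weight percent

Molar mass of (Mg₀.₄₇Fe₀.₅₃)₂SiO₄: 0.94·24.305 + 1.06·55.845 + 1·28.085 + 4·15.999 = 174.123 g/mol.
Mass of Fe per formula unit: 1.06 × 55.845 = 59.196 g.
Weight fraction Fe = 59.196 / 174.123 = 0.3400.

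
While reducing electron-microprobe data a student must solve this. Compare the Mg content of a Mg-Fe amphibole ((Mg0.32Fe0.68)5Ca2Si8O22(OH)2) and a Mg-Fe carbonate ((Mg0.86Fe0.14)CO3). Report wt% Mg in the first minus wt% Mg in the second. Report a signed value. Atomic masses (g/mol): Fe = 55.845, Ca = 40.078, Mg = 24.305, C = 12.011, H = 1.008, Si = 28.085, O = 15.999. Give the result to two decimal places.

-19.33 percentage points

M((Mg0.32Fe0.68)5Ca2Si8O22(OH)2) = 919.589 g/mol, so wt% Mg = 38.888/919.589 × 100 = 4.23%.
M((Mg0.86Fe0.14)CO3) = 88.729 g/mol, so wt% Mg = 20.902/88.729 × 100 = 23.56%.
4.23 − 23.56 = -19.33 pp.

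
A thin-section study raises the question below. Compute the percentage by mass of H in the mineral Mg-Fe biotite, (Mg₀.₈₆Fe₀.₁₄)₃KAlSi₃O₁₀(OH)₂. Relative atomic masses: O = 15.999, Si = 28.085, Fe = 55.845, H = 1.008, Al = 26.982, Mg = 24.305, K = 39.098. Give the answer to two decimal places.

0.47 wt%

M((Mg₀.₈₆Fe₀.₁₄)₃KAlSi₃O₁₀(OH)₂) = 430.501 g/mol.
H contributes 2 × 1.008 = 2.016 g per mole.
2.016/430.501 = 0.0047 → 0.47%.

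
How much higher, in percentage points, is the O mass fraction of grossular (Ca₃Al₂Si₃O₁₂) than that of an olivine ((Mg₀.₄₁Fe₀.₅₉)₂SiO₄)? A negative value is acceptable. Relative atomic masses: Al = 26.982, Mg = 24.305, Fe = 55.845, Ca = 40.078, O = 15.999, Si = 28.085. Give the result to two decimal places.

M(Ca₃Al₂Si₃O₁₂) = 450.441 g/mol, so wt% O = 191.988/450.441 × 100 = 42.62%.
M((Mg₀.₄₁Fe₀.₅₉)₂SiO₄) = 177.908 g/mol, so wt% O = 63.996/177.908 × 100 = 35.97%.
42.62 − 35.97 = 6.65 pp.

6.65 percentage points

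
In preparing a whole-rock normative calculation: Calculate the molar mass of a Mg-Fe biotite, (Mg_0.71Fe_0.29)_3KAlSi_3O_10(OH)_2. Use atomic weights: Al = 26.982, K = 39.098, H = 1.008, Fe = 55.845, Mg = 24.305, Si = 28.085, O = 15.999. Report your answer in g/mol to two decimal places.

M = 2.13·24.305 + 0.87·55.845 + 1·39.098 + 1·26.982 + 3·28.085 + 12·15.999 + 2·1.008

444.69 g/mol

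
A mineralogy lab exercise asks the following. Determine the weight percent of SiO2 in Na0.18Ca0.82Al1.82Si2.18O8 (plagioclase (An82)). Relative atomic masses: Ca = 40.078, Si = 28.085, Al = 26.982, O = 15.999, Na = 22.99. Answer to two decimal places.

Formula mass = 275.327 g/mol.
2.18 Si → 2.1800 mol SiO2 per formula unit; M(SiO2) = 60.083, so SiO2 mass = 130.981 g.
130.981/275.327 × 100 = 47.57 wt%.

47.57 wt%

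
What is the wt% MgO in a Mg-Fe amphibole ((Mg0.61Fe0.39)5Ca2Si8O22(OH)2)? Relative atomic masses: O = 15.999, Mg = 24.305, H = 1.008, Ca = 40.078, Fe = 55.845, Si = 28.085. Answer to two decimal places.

14.07 wt%

Molar mass of (Mg0.61Fe0.39)5Ca2Si8O22(OH)2 = 3.05×24.305 + 1.95×55.845 + 2×40.078 + 8×28.085 + 24×15.999 + 2×1.008 = 873.856 g/mol.
Each formula unit contains 3.05 Mg, equivalent to 3.05/1 = 3.0500 mol MgO.
M(MgO) = 1×24.305 + 1×15.999 = 40.304 g/mol.
Mass of MgO per formula unit = 3.0500 × 40.304 = 122.927 g.
MgO wt% = 122.927 / 873.856 × 100 = 14.07%.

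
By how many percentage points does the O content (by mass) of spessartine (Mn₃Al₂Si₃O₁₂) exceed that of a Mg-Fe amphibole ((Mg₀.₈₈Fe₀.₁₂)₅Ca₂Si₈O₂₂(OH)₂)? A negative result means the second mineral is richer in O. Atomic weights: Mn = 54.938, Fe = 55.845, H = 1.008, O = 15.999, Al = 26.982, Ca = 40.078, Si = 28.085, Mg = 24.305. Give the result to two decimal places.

M(Mn₃Al₂Si₃O₁₂) = 495.021 g/mol, so wt% O = 191.988/495.021 × 100 = 38.78%.
M((Mg₀.₈₈Fe₀.₁₂)₅Ca₂Si₈O₂₂(OH)₂) = 831.277 g/mol, so wt% O = 383.976/831.277 × 100 = 46.19%.
38.78 − 46.19 = -7.41 pp.

-7.41 percentage points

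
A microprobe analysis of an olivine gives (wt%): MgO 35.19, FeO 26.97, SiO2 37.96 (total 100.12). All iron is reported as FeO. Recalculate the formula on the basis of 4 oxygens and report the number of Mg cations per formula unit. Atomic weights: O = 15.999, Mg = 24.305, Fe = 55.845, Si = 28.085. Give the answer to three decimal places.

MgO: 35.19/40.304 = 0.87311 mol → 0.87311 mol Mg, 0.87311 mol O.
FeO: 26.97/71.844 = 0.37540 mol → 0.37540 mol Fe, 0.37540 mol O.
SiO2: 37.96/60.083 = 0.63179 mol → 0.63179 mol Si, 1.26358 mol O.
Total oxygen = 2.51209 mol. Normalization factor = 4/2.51209 = 1.59230.
Mg per 4 O = 0.87311 × 1.59230 = 1.390.

1.390 Mg apfu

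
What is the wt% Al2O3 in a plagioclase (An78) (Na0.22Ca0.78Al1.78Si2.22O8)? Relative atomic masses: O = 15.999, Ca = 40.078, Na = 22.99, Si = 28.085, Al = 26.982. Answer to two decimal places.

33.04 wt%

M(Na0.22Ca0.78Al1.78Si2.22O8) = 274.687 g/mol; M(Al2O3) = 101.961 g/mol.
Moles Al2O3 per formula unit = 1.78 Al ÷ 2 = 0.8900.
Al2O3 fraction = (0.8900 × 101.961) / 274.687 = 90.745/274.687 = 0.3304.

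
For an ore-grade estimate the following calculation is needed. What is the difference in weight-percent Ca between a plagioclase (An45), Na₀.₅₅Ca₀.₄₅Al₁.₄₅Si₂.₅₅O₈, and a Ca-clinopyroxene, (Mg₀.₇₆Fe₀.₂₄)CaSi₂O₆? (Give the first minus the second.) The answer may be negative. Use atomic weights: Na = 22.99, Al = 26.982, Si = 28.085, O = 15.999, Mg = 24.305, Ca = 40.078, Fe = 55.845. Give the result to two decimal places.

-11.19 percentage points

M(Na₀.₅₅Ca₀.₄₅Al₁.₄₅Si₂.₅₅O₈) = 269.412 g/mol, so wt% Ca = 18.035/269.412 × 100 = 6.69%.
M((Mg₀.₇₆Fe₀.₂₄)CaSi₂O₆) = 224.117 g/mol, so wt% Ca = 40.078/224.117 × 100 = 17.88%.
6.69 − 17.88 = -11.19 pp.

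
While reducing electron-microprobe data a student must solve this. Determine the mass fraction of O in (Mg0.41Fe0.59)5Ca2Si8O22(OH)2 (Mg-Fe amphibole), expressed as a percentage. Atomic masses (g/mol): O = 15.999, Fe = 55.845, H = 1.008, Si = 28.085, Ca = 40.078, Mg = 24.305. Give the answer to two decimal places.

42.41 mass %

Formula mass = 2.05·24.305 + 2.95·55.845 + 2·40.078 + 8·28.085 + 24·15.999 + 2·1.008 = 905.396 g/mol, of which 383.976 g is O.
So O makes up 383.976/905.396 = 0.4241 of the mass, i.e. 42.41%.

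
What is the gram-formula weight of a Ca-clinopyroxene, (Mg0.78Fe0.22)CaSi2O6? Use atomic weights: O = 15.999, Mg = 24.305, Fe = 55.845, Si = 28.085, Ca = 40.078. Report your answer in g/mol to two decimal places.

The formula mass is the sum 0.78×24.305 + 0.22×55.845 + 1×40.078 + 2×28.085 + 6×15.999.

223.49 g/mol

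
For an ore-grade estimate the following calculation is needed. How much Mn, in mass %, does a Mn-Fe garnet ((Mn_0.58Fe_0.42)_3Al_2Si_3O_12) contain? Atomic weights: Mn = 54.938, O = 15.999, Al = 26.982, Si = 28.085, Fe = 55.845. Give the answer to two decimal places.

19.27 mass %

M((Mn_0.58Fe_0.42)_3Al_2Si_3O_12) = 496.164 g/mol.
Mn contributes 1.74 × 54.938 = 95.592 g per mole.
95.592/496.164 = 0.1927 → 19.27%.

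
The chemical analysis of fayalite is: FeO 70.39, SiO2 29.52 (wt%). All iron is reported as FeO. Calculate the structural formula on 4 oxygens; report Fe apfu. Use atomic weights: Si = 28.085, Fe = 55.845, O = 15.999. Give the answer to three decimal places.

FeO: 70.39/71.844 = 0.97976 mol → 0.97976 mol Fe, 0.97976 mol O.
SiO2: 29.52/60.083 = 0.49132 mol → 0.49132 mol Si, 0.98264 mol O.
Total oxygen = 1.96240 mol. Normalization factor = 4/1.96240 = 2.03832.
Fe per 4 O = 0.97976 × 2.03832 = 1.997.

1.997 Fe apfu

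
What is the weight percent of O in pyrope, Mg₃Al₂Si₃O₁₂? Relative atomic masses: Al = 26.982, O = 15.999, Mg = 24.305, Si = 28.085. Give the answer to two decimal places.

M(Mg₃Al₂Si₃O₁₂) = 403.122 g/mol.
O contributes 12 × 15.999 = 191.988 g per mole.
191.988/403.122 = 0.4763 → 47.63%.

47.63 weight percent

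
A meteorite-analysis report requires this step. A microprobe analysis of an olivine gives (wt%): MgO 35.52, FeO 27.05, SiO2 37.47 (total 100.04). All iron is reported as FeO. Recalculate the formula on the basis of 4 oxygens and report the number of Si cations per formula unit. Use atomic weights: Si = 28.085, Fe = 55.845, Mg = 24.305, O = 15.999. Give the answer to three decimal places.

35.52 wt% MgO ÷ 40.304 g/mol = 0.88130 mol, giving 0.88130 Mg and 0.88130 O.
27.05 wt% FeO ÷ 71.844 g/mol = 0.37651 mol, giving 0.37651 Fe and 0.37651 O.
37.47 wt% SiO2 ÷ 60.083 g/mol = 0.62364 mol, giving 0.62364 Si and 1.24728 O.
Oxygen sums to 2.50509; scaling by 4/2.50509 = 1.59675 puts the formula on 4 O.
Si: 0.62364 × 1.59675 = 0.996 atoms per formula unit.

0.996 Si apfu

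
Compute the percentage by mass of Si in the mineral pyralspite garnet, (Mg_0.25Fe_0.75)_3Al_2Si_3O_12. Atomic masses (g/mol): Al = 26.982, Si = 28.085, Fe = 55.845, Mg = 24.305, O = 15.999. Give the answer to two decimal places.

17.77 mass %

Molar mass of (Mg_0.25Fe_0.75)_3Al_2Si_3O_12: 0.75·24.305 + 2.25·55.845 + 2·26.982 + 3·28.085 + 12·15.999 = 474.087 g/mol.
Mass of Si per formula unit: 3 × 28.085 = 84.255 g.
Weight fraction Si = 84.255 / 474.087 = 0.1777.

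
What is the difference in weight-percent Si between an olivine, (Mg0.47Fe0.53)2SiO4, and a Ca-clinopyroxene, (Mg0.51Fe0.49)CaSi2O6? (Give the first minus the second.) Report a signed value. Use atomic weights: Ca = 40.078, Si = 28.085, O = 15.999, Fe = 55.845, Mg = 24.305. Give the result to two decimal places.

-8.08 percentage points

First mineral: 28.085 g Si in 174.123 g formula = 16.13 wt% Si.
Second mineral: 56.170 g Si in 232.002 g formula = 24.21 wt% Si.
16.13% − 24.21% gives a difference of -8.08 percentage points.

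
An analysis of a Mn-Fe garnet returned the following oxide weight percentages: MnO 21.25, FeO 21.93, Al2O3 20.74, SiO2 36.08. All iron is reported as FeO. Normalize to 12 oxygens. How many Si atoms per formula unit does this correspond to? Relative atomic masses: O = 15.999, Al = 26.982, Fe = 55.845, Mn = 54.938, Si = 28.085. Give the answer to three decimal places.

2.983 Si apfu

MnO (M=70.937): mol = 0.29956; Mn = 0.29956, O = 0.29956.
FeO (M=71.844): mol = 0.30524; Fe = 0.30524, O = 0.30524.
Al2O3 (M=101.961): mol = 0.20341; Al = 0.40682, O = 0.61023.
SiO2 (M=60.083): mol = 0.60050; Si = 0.60050, O = 1.20100.
ΣO = 2.41603; factor = 12/ΣO = 4.96683.
Si apfu = 0.60050 × 4.96683 = 2.983.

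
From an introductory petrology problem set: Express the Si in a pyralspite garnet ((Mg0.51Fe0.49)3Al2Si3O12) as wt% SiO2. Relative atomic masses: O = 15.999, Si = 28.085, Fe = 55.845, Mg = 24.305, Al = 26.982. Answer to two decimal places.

40.10 wt%

M((Mg0.51Fe0.49)3Al2Si3O12) = 449.486 g/mol; M(SiO2) = 60.083 g/mol.
Moles SiO2 per formula unit = 3 Si ÷ 1 = 3.0000.
SiO2 fraction = (3.0000 × 60.083) / 449.486 = 180.249/449.486 = 0.4010.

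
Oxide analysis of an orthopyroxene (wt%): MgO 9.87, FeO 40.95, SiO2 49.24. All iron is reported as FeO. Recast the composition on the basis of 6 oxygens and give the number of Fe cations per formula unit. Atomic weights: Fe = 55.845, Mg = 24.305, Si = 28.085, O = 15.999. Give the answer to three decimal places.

MgO (M=40.304): mol = 0.24489; Mg = 0.24489, O = 0.24489.
FeO (M=71.844): mol = 0.56998; Fe = 0.56998, O = 0.56998.
SiO2 (M=60.083): mol = 0.81953; Si = 0.81953, O = 1.63906.
ΣO = 2.45393; factor = 6/ΣO = 2.44506.
Fe apfu = 0.56998 × 2.44506 = 1.394.

1.394 Fe apfu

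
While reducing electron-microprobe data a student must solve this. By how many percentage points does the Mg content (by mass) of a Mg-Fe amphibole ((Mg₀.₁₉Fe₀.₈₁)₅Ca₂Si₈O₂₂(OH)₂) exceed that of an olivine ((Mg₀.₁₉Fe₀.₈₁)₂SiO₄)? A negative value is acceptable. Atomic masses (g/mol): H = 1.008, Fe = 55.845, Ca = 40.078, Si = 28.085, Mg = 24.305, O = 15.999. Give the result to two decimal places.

Mg in (Mg₀.₁₉Fe₀.₈₁)₅Ca₂Si₈O₂₂(OH)₂: molar mass 940.090 g/mol; 0.95×24.305 = 23.090 g → 2.46 wt%.
Mg in (Mg₀.₁₉Fe₀.₈₁)₂SiO₄: molar mass 191.786 g/mol; 0.38×24.305 = 9.236 g → 4.82 wt%.
Difference = 2.46 − 4.82 = -2.36 percentage points.

-2.36 percentage points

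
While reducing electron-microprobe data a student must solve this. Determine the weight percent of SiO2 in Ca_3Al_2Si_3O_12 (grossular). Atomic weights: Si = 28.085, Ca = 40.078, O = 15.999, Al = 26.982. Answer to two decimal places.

M(Ca_3Al_2Si_3O_12) = 450.441 g/mol; M(SiO2) = 60.083 g/mol.
Moles SiO2 per formula unit = 3 Si ÷ 1 = 3.0000.
SiO2 fraction = (3.0000 × 60.083) / 450.441 = 180.249/450.441 = 0.4002.

40.02 wt%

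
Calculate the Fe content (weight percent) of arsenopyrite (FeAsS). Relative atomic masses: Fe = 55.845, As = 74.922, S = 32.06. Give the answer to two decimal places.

34.30 weight percent

Formula mass = 1×55.845 + 1×74.922 + 1×32.06 = 162.827 g/mol, of which 55.845 g is Fe.
So Fe makes up 55.845/162.827 = 0.3430 of the mass, i.e. 34.30%.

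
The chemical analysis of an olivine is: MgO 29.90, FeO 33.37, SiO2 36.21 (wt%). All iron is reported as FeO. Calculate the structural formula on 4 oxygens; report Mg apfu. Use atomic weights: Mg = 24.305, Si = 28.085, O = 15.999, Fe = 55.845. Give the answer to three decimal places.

1.230 Mg apfu

29.90 wt% MgO ÷ 40.304 g/mol = 0.74186 mol, giving 0.74186 Mg and 0.74186 O.
33.37 wt% FeO ÷ 71.844 g/mol = 0.46448 mol, giving 0.46448 Fe and 0.46448 O.
36.21 wt% SiO2 ÷ 60.083 g/mol = 0.60267 mol, giving 0.60267 Si and 1.20534 O.
Oxygen sums to 2.41168; scaling by 4/2.41168 = 1.65859 puts the formula on 4 O.
Mg: 0.74186 × 1.65859 = 1.230 atoms per formula unit.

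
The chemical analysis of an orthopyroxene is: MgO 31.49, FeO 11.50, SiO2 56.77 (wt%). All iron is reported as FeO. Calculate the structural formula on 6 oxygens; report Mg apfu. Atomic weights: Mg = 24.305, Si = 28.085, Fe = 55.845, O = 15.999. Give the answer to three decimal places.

1.656 Mg apfu

MgO: 31.49/40.304 = 0.78131 mol → 0.78131 mol Mg, 0.78131 mol O.
FeO: 11.50/71.844 = 0.16007 mol → 0.16007 mol Fe, 0.16007 mol O.
SiO2: 56.77/60.083 = 0.94486 mol → 0.94486 mol Si, 1.88972 mol O.
Total oxygen = 2.83110 mol. Normalization factor = 6/2.83110 = 2.11932.
Mg per 6 O = 0.78131 × 2.11932 = 1.656.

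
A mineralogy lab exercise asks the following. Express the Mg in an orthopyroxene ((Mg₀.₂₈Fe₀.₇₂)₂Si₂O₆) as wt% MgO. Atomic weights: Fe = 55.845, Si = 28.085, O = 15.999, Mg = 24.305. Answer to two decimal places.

9.17 wt%

M((Mg₀.₂₈Fe₀.₇₂)₂Si₂O₆) = 246.192 g/mol; M(MgO) = 40.304 g/mol.
Moles MgO per formula unit = 0.56 Mg ÷ 1 = 0.5600.
MgO fraction = (0.5600 × 40.304) / 246.192 = 22.570/246.192 = 0.0917.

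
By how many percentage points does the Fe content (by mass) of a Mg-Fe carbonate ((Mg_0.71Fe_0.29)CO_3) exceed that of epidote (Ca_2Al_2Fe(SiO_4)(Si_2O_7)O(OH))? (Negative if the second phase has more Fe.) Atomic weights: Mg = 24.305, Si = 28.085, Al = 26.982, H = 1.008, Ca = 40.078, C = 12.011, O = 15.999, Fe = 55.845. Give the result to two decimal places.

5.77 percentage points

Fe in (Mg_0.71Fe_0.29)CO_3: molar mass 93.460 g/mol; 0.29×55.845 = 16.195 g → 17.33 wt%.
Fe in Ca_2Al_2Fe(SiO_4)(Si_2O_7)O(OH): molar mass 483.215 g/mol; 1×55.845 = 55.845 g → 11.56 wt%.
Difference = 17.33 − 11.56 = 5.77 percentage points.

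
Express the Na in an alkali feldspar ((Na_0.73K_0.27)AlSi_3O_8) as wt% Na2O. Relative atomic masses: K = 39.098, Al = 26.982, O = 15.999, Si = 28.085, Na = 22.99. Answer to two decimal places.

8.49 wt%

Formula mass = 266.568 g/mol.
0.73 Na → 0.3650 mol Na2O per formula unit; M(Na2O) = 61.979, so Na2O mass = 22.622 g.
22.622/266.568 × 100 = 8.49 wt%.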